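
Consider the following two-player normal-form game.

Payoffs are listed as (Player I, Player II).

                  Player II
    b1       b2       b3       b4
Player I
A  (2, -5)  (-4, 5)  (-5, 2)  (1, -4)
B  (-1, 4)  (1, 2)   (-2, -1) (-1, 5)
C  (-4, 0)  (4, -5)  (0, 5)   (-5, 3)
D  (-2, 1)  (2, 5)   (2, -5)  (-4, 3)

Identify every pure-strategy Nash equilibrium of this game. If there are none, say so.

Player I against b1: payoffs 2, -1, -4, -2 → best response A.
Player I against b2: payoffs -4, 1, 4, 2 → best response C.
Player I against b3: payoffs -5, -2, 0, 2 → best response D.
Player I against b4: payoffs 1, -1, -5, -4 → best response A.
Player II against A: payoffs -5, 5, 2, -4 → best response b2.
Player II against B: payoffs 4, 2, -1, 5 → best response b4.
Player II against C: payoffs 0, -5, 5, 3 → best response b3.
Player II against D: payoffs 1, 5, -5, 3 → best response b2.
No profile is a mutual best response for all players.

none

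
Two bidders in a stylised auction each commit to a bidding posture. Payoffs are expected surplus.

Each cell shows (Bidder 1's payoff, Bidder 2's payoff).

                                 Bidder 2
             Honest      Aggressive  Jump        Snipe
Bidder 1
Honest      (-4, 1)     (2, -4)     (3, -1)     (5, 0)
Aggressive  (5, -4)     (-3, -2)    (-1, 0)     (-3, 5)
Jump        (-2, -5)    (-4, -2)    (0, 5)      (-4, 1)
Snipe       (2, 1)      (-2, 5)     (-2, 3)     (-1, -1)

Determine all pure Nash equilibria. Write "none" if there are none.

(Honest, Honest): Bidder 1 can switch to Aggressive (-4 → 5). Not NE.
(Honest, Aggressive): Bidder 2 can switch to Honest (-4 → 1). Not NE.
(Honest, Jump): Bidder 2 can switch to Honest (-1 → 1). Not NE.
(Honest, Snipe): Bidder 2 can switch to Honest (0 → 1). Not NE.
(Aggressive, Honest): Bidder 2 can switch to Aggressive (-4 → -2). Not NE.
(Aggressive, Aggressive): Bidder 1 can switch to Honest (-3 → 2). Not NE.
(Aggressive, Jump): Bidder 1 can switch to Honest (-1 → 3). Not NE.
(Aggressive, Snipe): Bidder 1 can switch to Honest (-3 → 5). Not NE.
(Jump, Honest): Bidder 1 can switch to Aggressive (-2 → 5). Not NE.
(Jump, Aggressive): Bidder 1 can switch to Honest (-4 → 2). Not NE.
(Jump, Jump): Bidder 1 can switch to Honest (0 → 3). Not NE.
(Jump, Snipe): Bidder 1 can switch to Honest (-4 → 5). Not NE.
(The remaining 4 profiles each have a profitable deviation by the same check.)

No pure-strategy Nash equilibrium.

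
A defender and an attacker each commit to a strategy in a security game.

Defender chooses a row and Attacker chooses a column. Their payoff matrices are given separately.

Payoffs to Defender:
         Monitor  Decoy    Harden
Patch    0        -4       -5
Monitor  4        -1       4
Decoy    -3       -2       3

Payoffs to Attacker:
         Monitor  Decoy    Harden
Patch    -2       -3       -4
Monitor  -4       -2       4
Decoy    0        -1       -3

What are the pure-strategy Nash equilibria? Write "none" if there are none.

For each strategy profile, look for a profitable unilateral deviation.
(Patch, Monitor): Defender can switch to Monitor (0 → 4). Not NE.
(Patch, Decoy): Defender can switch to Monitor (-4 → -1). Not NE.
(Patch, Harden): Defender can switch to Monitor (-5 → 4). Not NE.
(Monitor, Monitor): Attacker can switch to Decoy (-4 → -2). Not NE.
(Monitor, Decoy): Attacker can switch to Harden (-2 → 4). Not NE.
(Monitor, Harden): Defender gets 4, best alternative 3; Attacker gets 4, best alternative -2. No profitable deviation — NE.
(Decoy, Monitor): Defender can switch to Patch (-3 → 0). Not NE.
(Decoy, Decoy): Defender can switch to Monitor (-2 → -1). Not NE.
(Decoy, Harden): Defender can switch to Monitor (3 → 4). Not NE.

Pure NE: (Monitor, Harden)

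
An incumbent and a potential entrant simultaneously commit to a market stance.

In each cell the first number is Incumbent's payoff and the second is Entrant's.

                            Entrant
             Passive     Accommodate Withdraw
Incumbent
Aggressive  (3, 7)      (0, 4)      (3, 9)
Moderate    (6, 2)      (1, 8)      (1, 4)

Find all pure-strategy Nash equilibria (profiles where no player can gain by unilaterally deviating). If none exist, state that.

(Aggressive, Passive): Incumbent can switch to Moderate (3 → 6). Not NE.
(Aggressive, Accommodate): Incumbent can switch to Moderate (0 → 1). Not NE.
(Aggressive, Withdraw): Incumbent gets 3, best alternative 1; Entrant gets 9, best alternative 7. No profitable deviation — NE.
(Moderate, Passive): Entrant can switch to Accommodate (2 → 8). Not NE.
(Moderate, Accommodate): Incumbent gets 1, best alternative 0; Entrant gets 8, best alternative 4. No profitable deviation — NE.
(Moderate, Withdraw): Incumbent can switch to Aggressive (1 → 3). Not NE.

The pure Nash equilibria are (Aggressive, Withdraw) and (Moderate, Accommodate).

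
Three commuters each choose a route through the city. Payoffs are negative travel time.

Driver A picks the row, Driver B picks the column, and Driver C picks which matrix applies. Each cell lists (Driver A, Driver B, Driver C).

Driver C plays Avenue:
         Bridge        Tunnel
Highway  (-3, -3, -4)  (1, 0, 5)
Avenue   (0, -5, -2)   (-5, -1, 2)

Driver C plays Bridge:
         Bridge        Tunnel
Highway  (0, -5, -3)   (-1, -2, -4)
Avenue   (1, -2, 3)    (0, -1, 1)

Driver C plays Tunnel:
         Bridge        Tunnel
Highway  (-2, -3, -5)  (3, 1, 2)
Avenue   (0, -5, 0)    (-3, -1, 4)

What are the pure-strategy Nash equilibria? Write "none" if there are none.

The unique pure-strategy Nash equilibrium is (Highway, Tunnel, Avenue).

(Highway, Bridge, Avenue): Driver A can switch to Avenue (-3 → 0). Not NE.
(Highway, Bridge, Bridge): Driver A can switch to Avenue (0 → 1). Not NE.
(Highway, Bridge, Tunnel): Driver A can switch to Avenue (-2 → 0). Not NE.
(Highway, Tunnel, Avenue): Driver A gets 1, best alternative -5; Driver B gets 0, best alternative -3; Driver C gets 5, best alternative 2. No profitable deviation — NE.
(Highway, Tunnel, Bridge): Driver A can switch to Avenue (-1 → 0). Not NE.
(Highway, Tunnel, Tunnel): Driver C can switch to Avenue (2 → 5). Not NE.
(Avenue, Bridge, Avenue): Driver B can switch to Tunnel (-5 → -1). Not NE.
(Avenue, Bridge, Bridge): Driver B can switch to Tunnel (-2 → -1). Not NE.
(Avenue, Bridge, Tunnel): Driver B can switch to Tunnel (-5 → -1). Not NE.
(Avenue, Tunnel, Avenue): Driver A can switch to Highway (-5 → 1). Not NE.
(Avenue, Tunnel, Bridge): Driver C can switch to Avenue (1 → 2). Not NE.
(Avenue, Tunnel, Tunnel): Driver A can switch to Highway (-3 → 3). Not NE.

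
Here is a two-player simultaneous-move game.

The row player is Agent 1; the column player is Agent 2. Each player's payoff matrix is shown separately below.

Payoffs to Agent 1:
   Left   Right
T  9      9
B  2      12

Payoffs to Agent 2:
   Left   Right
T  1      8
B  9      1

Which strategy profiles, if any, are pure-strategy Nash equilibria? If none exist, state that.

For each strategy profile, look for a profitable unilateral deviation.
(T, Left): Agent 2 can switch to Right (1 → 8). Not NE.
(T, Right): Agent 1 can switch to B (9 → 12). Not NE.
(B, Left): Agent 1 can switch to T (2 → 9). Not NE.
(B, Right): Agent 2 can switch to Left (1 → 9). Not NE.

No pure-strategy Nash equilibrium.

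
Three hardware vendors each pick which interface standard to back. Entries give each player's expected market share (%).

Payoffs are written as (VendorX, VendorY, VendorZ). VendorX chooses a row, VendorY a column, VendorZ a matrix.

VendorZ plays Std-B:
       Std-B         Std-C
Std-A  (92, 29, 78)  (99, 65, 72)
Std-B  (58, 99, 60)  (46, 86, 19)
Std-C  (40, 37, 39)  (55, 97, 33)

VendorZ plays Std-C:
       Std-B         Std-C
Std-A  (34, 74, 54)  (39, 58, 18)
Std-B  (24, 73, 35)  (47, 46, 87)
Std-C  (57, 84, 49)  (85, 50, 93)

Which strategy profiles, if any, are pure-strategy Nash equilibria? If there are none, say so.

The pure Nash equilibria are (Std-A, Std-C, Std-B); (Std-C, Std-B, Std-C).

Check each profile: it is a Nash equilibrium iff no player can strictly gain by switching unilaterally.
(Std-A, Std-B, Std-B): VendorY can switch to Std-C (29 → 65). Not NE.
(Std-A, Std-B, Std-C): VendorX can switch to Std-C (34 → 57). Not NE.
(Std-A, Std-C, Std-B): VendorX gets 99, best alternative 55; VendorY gets 65, best alternative 29; VendorZ gets 72, best alternative 18. No profitable deviation — NE.
(Std-A, Std-C, Std-C): VendorX can switch to Std-B (39 → 47). Not NE.
(Std-B, Std-B, Std-B): VendorX can switch to Std-A (58 → 92). Not NE.
(Std-B, Std-B, Std-C): VendorX can switch to Std-A (24 → 34). Not NE.
(Std-B, Std-C, Std-B): VendorX can switch to Std-A (46 → 99). Not NE.
(Std-B, Std-C, Std-C): VendorX can switch to Std-C (47 → 85). Not NE.
(Std-C, Std-B, Std-B): VendorX can switch to Std-A (40 → 92). Not NE.
(Std-C, Std-B, Std-C): VendorX gets 57, best alternative 34; VendorY gets 84, best alternative 50; VendorZ gets 49, best alternative 39. No profitable deviation — NE.
(Std-C, Std-C, Std-B): VendorX can switch to Std-A (55 → 99). Not NE.
(Std-C, Std-C, Std-C): VendorY can switch to Std-B (50 → 84). Not NE.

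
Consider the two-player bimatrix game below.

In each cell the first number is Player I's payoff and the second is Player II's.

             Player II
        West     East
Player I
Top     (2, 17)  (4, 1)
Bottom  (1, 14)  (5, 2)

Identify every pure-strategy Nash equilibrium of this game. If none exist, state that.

For each strategy profile, look for a profitable unilateral deviation.
(Top, West): Player I gets 2, best alternative 1; Player II gets 17, best alternative 1. No profitable deviation — NE.
(Top, East): Player I can switch to Bottom (4 → 5). Not NE.
(Bottom, West): Player I can switch to Top (1 → 2). Not NE.
(Bottom, East): Player II can switch to West (2 → 14). Not NE.

Pure NE: (Top, West)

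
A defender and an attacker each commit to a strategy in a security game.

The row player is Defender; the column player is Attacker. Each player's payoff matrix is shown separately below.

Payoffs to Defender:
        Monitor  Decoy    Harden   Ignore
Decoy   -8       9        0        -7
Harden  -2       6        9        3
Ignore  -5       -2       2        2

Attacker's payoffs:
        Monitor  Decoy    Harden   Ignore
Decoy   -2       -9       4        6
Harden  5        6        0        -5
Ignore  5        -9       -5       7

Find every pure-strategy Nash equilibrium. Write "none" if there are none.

(Decoy, Monitor): Defender can switch to Harden (-8 → -2). Not NE.
(Decoy, Decoy): Attacker can switch to Monitor (-9 → -2). Not NE.
(Decoy, Harden): Defender can switch to Harden (0 → 9). Not NE.
(Decoy, Ignore): Defender can switch to Harden (-7 → 3). Not NE.
(Harden, Monitor): Attacker can switch to Decoy (5 → 6). Not NE.
(Harden, Decoy): Defender can switch to Decoy (6 → 9). Not NE.
(Harden, Harden): Attacker can switch to Monitor (0 → 5). Not NE.
(Harden, Ignore): Attacker can switch to Monitor (-5 → 5). Not NE.
(Ignore, Monitor): Defender can switch to Harden (-5 → -2). Not NE.
(Ignore, Decoy): Defender can switch to Decoy (-2 → 9). Not NE.
(The remaining 2 profiles each have a profitable deviation by the same check.)

This game has no pure Nash equilibrium.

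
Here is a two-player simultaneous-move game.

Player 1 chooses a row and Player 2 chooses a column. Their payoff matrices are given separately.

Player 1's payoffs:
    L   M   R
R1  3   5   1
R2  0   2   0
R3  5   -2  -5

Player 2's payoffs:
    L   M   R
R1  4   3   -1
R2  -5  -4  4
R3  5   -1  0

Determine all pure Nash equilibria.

Pure NE: (R3, L)

(R1, L): Player 1 can switch to R3 (3 → 5). Not NE.
(R1, M): Player 2 can switch to L (3 → 4). Not NE.
(R1, R): Player 2 can switch to L (-1 → 4). Not NE.
(R2, L): Player 1 can switch to R1 (0 → 3). Not NE.
(R2, M): Player 1 can switch to R1 (2 → 5). Not NE.
(R2, R): Player 1 can switch to R1 (0 → 1). Not NE.
(R3, L): Player 1 gets 5, best alternative 3; Player 2 gets 5, best alternative 0. No profitable deviation — NE.
(R3, M): Player 1 can switch to R1 (-2 → 5). Not NE.
(R3, R): Player 1 can switch to R1 (-5 → 1). Not NE.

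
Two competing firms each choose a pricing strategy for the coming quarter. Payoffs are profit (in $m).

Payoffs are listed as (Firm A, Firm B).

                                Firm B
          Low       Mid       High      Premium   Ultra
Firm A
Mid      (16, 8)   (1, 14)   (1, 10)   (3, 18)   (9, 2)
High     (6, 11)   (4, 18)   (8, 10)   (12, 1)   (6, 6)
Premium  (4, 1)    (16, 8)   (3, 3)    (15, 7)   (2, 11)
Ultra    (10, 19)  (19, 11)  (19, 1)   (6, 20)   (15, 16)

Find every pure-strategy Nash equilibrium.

There is no pure-strategy Nash equilibrium.

(Mid, Low): Firm B can switch to Mid (8 → 14). Not NE.
(Mid, Mid): Firm A can switch to High (1 → 4). Not NE.
(Mid, High): Firm A can switch to High (1 → 8). Not NE.
(Mid, Premium): Firm A can switch to High (3 → 12). Not NE.
(Mid, Ultra): Firm A can switch to Ultra (9 → 15). Not NE.
(High, Low): Firm A can switch to Mid (6 → 16). Not NE.
(High, Mid): Firm A can switch to Premium (4 → 16). Not NE.
(High, High): Firm A can switch to Ultra (8 → 19). Not NE.
(High, Premium): Firm A can switch to Premium (12 → 15). Not NE.
(High, Ultra): Firm A can switch to Mid (6 → 9). Not NE.
(The remaining 10 profiles each have a profitable deviation by the same check.)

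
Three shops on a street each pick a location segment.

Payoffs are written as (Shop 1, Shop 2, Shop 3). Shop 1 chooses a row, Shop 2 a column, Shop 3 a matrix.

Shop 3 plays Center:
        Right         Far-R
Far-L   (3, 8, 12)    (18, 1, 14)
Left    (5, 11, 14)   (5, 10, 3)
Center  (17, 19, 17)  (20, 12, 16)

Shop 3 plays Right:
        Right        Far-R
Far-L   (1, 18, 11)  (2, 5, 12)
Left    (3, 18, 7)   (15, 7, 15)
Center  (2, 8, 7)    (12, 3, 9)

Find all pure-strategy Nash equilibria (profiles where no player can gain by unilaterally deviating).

The unique pure-strategy Nash equilibrium is (Center, Right, Center).

Shop 1 against (Right, Center): payoffs 3, 5, 17 → best response Center.
Shop 1 against (Right, Right): payoffs 1, 3, 2 → best response Left.
Shop 1 against (Far-R, Center): payoffs 18, 5, 20 → best response Center.
Shop 1 against (Far-R, Right): payoffs 2, 15, 12 → best response Left.
Shop 2 against (Far-L, Center): payoffs 8, 1 → best response Right.
Shop 2 against (Far-L, Right): payoffs 18, 5 → best response Right.
Shop 2 against (Left, Center): payoffs 11, 10 → best response Right.
Shop 2 against (Left, Right): payoffs 18, 7 → best response Right.
Shop 2 against (Center, Center): payoffs 19, 12 → best response Right.
Shop 2 against (Center, Right): payoffs 8, 3 → best response Right.
Shop 3 against (Far-L, Right): payoffs 12, 11 → best response Center.
Shop 3 against (Far-L, Far-R): payoffs 14, 12 → best response Center.
Shop 3 against (Left, Right): payoffs 14, 7 → best response Center.
Shop 3 against (Left, Far-R): payoffs 3, 15 → best response Right.
Shop 3 against (Center, Right): payoffs 17, 7 → best response Center.
Shop 3 against (Center, Far-R): payoffs 16, 9 → best response Center.
Mutual best responses: (Center, Right, Center).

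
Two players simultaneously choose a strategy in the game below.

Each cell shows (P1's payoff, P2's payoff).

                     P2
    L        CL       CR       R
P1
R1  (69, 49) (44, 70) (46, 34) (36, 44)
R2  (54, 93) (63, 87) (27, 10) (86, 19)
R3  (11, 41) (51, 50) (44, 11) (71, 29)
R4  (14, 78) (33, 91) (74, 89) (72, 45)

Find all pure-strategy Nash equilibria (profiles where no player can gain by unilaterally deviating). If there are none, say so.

P1 against L: payoffs 69, 54, 11, 14 → best response R1.
P1 against CL: payoffs 44, 63, 51, 33 → best response R2.
P1 against CR: payoffs 46, 27, 44, 74 → best response R4.
P1 against R: payoffs 36, 86, 71, 72 → best response R2.
P2 against R1: payoffs 49, 70, 34, 44 → best response CL.
P2 against R2: payoffs 93, 87, 10, 19 → best response L.
P2 against R3: payoffs 41, 50, 11, 29 → best response CL.
P2 against R4: payoffs 78, 91, 89, 45 → best response CL.
No profile is a mutual best response for all players.

There is no pure-strategy Nash equilibrium.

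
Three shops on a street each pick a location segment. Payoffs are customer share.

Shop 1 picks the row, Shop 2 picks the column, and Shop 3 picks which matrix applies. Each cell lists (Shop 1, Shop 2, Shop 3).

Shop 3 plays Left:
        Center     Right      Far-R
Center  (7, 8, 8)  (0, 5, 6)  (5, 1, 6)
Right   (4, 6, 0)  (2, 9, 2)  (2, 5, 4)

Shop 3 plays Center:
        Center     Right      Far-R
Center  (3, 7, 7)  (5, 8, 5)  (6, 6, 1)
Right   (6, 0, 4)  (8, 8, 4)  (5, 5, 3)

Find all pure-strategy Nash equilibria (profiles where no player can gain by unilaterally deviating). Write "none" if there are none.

Mark each player's best response to every combination of opponents' strategies; a profile where every player is best-responding is a pure Nash equilibrium.
Shop 1 against (Center, Left): payoffs 7, 4 → best response Center.
Shop 1 against (Center, Center): payoffs 3, 6 → best response Right.
Shop 1 against (Right, Left): payoffs 0, 2 → best response Right.
Shop 1 against (Right, Center): payoffs 5, 8 → best response Right.
Shop 1 against (Far-R, Left): payoffs 5, 2 → best response Center.
Shop 1 against (Far-R, Center): payoffs 6, 5 → best response Center.
Shop 2 against (Center, Left): payoffs 8, 5, 1 → best response Center.
Shop 2 against (Center, Center): payoffs 7, 8, 6 → best response Right.
Shop 2 against (Right, Left): payoffs 6, 9, 5 → best response Right.
Shop 2 against (Right, Center): payoffs 0, 8, 5 → best response Right.
Shop 3 against (Center, Center): payoffs 8, 7 → best response Left.
Shop 3 against (Center, Right): payoffs 6, 5 → best response Left.
Shop 3 against (Center, Far-R): payoffs 6, 1 → best response Left.
Shop 3 against (Right, Center): payoffs 0, 4 → best response Center.
Shop 3 against (Right, Right): payoffs 2, 4 → best response Center.
Shop 3 against (Right, Far-R): payoffs 4, 3 → best response Left.
Mutual best responses: (Center, Center, Left); (Right, Right, Center).

The pure Nash equilibria are (Center, Center, Left); (Right, Right, Center).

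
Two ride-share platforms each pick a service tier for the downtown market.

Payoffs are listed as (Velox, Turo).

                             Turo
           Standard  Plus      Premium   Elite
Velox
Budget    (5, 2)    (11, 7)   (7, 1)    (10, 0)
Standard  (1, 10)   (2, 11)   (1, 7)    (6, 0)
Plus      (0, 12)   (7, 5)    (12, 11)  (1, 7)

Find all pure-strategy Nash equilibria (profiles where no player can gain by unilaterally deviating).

Check each profile: it is a Nash equilibrium iff no player can strictly gain by switching unilaterally.
(Budget, Standard): Turo can switch to Plus (2 → 7). Not NE.
(Budget, Plus): Velox gets 11, best alternative 7; Turo gets 7, best alternative 2. No profitable deviation — NE.
(Budget, Premium): Velox can switch to Plus (7 → 12). Not NE.
(Budget, Elite): Turo can switch to Standard (0 → 2). Not NE.
(Standard, Standard): Velox can switch to Budget (1 → 5). Not NE.
(Standard, Plus): Velox can switch to Budget (2 → 11). Not NE.
(Standard, Premium): Velox can switch to Budget (1 → 7). Not NE.
(Standard, Elite): Velox can switch to Budget (6 → 10). Not NE.
(Plus, Standard): Velox can switch to Budget (0 → 5). Not NE.
(The remaining 3 profiles each have a profitable deviation by the same check.)

(Budget, Plus)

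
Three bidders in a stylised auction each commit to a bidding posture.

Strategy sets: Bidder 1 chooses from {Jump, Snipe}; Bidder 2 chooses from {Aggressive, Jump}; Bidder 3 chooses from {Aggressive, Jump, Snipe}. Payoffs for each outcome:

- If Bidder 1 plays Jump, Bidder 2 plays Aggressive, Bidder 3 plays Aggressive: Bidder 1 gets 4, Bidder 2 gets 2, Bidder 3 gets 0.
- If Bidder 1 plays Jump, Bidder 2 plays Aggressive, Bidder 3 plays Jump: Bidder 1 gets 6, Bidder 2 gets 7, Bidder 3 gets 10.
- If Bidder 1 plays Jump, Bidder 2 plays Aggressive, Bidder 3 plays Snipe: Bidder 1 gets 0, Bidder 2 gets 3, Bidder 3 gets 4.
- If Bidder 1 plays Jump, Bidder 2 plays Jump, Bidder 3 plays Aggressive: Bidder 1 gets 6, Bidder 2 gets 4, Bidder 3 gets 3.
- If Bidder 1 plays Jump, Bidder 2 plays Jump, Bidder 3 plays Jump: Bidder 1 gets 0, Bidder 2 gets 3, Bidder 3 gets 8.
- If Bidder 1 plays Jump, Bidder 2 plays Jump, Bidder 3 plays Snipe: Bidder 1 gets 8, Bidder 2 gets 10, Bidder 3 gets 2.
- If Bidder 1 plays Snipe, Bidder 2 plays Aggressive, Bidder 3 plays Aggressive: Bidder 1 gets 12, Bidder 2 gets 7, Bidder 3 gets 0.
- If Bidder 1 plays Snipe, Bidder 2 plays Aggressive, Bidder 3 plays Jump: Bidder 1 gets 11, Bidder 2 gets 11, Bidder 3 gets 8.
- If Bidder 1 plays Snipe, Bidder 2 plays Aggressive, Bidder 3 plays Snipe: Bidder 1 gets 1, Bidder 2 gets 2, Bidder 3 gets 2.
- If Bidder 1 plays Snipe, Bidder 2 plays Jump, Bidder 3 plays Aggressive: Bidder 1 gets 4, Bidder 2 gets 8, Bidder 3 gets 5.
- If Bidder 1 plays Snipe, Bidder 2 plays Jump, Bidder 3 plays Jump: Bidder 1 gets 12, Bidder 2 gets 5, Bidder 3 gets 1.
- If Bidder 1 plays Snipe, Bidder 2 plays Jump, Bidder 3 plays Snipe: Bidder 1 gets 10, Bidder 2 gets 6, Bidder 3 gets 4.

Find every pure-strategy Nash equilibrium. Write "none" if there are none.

The unique pure-strategy Nash equilibrium is (Snipe, Aggressive, Jump).

Bidder 1 against (Aggressive, Aggressive): payoffs 4, 12 → best response Snipe.
Bidder 1 against (Aggressive, Jump): payoffs 6, 11 → best response Snipe.
Bidder 1 against (Aggressive, Snipe): payoffs 0, 1 → best response Snipe.
Bidder 1 against (Jump, Aggressive): payoffs 6, 4 → best response Jump.
Bidder 1 against (Jump, Jump): payoffs 0, 12 → best response Snipe.
Bidder 1 against (Jump, Snipe): payoffs 8, 10 → best response Snipe.
Bidder 2 against (Jump, Aggressive): payoffs 2, 4 → best response Jump.
Bidder 2 against (Jump, Jump): payoffs 7, 3 → best response Aggressive.
Bidder 2 against (Jump, Snipe): payoffs 3, 10 → best response Jump.
Bidder 2 against (Snipe, Aggressive): payoffs 7, 8 → best response Jump.
Bidder 2 against (Snipe, Jump): payoffs 11, 5 → best response Aggressive.
Bidder 2 against (Snipe, Snipe): payoffs 2, 6 → best response Jump.
Bidder 3 against (Jump, Aggressive): payoffs 0, 10, 4 → best response Jump.
Bidder 3 against (Jump, Jump): payoffs 3, 8, 2 → best response Jump.
Bidder 3 against (Snipe, Aggressive): payoffs 0, 8, 2 → best response Jump.
Bidder 3 against (Snipe, Jump): payoffs 5, 1, 4 → best response Aggressive.
Mutual best responses: (Snipe, Aggressive, Jump).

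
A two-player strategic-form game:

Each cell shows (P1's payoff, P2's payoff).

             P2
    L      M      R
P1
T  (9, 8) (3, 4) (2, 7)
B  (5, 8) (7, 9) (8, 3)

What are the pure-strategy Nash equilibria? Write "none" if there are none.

The pure Nash equilibria are (T, L) and (B, M).

P1 against L: payoffs 9, 5 → best response T.
P1 against M: payoffs 3, 7 → best response B.
P1 against R: payoffs 2, 8 → best response B.
P2 against T: payoffs 8, 4, 7 → best response L.
P2 against B: payoffs 8, 9, 3 → best response M.
Mutual best responses: (T, L); (B, M).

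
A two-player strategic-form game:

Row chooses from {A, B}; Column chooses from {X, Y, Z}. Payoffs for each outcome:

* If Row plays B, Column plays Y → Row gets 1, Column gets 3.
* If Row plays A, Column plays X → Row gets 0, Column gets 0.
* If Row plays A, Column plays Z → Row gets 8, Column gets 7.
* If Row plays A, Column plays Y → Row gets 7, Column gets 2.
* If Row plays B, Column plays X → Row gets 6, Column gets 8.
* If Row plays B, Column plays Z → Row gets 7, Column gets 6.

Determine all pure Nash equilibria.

Pure-strategy Nash equilibria: (A, Z), (B, X)

(A, X): Row can switch to B (0 → 6). Not NE.
(A, Y): Column can switch to Z (2 → 7). Not NE.
(A, Z): Row gets 8, best alternative 7; Column gets 7, best alternative 2. No profitable deviation — NE.
(B, X): Row gets 6, best alternative 0; Column gets 8, best alternative 6. No profitable deviation — NE.
(B, Y): Row can switch to A (1 → 7). Not NE.
(B, Z): Row can switch to A (7 → 8). Not NE.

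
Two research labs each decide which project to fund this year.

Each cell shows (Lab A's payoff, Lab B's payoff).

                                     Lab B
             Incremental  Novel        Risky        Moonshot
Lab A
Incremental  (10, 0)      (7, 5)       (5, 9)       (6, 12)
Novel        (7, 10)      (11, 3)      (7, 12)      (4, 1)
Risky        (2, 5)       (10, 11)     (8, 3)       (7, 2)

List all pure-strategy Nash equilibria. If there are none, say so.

No pure-strategy Nash equilibrium.

For each strategy profile, look for a profitable unilateral deviation.
(Incremental, Incremental): Lab B can switch to Novel (0 → 5). Not NE.
(Incremental, Novel): Lab A can switch to Novel (7 → 11). Not NE.
(Incremental, Risky): Lab A can switch to Novel (5 → 7). Not NE.
(Incremental, Moonshot): Lab A can switch to Risky (6 → 7). Not NE.
(Novel, Incremental): Lab A can switch to Incremental (7 → 10). Not NE.
(Novel, Novel): Lab B can switch to Incremental (3 → 10). Not NE.
(Novel, Risky): Lab A can switch to Risky (7 → 8). Not NE.
(Novel, Moonshot): Lab A can switch to Incremental (4 → 6). Not NE.
(The remaining 4 profiles each have a profitable deviation by the same check.)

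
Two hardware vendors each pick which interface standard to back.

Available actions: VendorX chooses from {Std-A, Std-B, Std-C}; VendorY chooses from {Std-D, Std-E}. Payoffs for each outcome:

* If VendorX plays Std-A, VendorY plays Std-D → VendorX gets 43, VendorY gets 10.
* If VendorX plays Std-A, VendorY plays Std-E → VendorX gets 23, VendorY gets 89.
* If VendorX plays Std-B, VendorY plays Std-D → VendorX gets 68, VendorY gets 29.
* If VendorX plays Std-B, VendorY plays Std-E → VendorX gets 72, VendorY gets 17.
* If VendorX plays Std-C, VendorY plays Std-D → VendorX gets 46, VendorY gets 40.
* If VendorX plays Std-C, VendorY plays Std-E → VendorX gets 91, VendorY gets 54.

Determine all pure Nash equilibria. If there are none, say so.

(Std-A, Std-D): VendorX can switch to Std-B (43 → 68). Not NE.
(Std-A, Std-E): VendorX can switch to Std-B (23 → 72). Not NE.
(Std-B, Std-D): VendorX gets 68, best alternative 46; VendorY gets 29, best alternative 17. No profitable deviation — NE.
(Std-B, Std-E): VendorX can switch to Std-C (72 → 91). Not NE.
(Std-C, Std-D): VendorX can switch to Std-B (46 → 68). Not NE.
(Std-C, Std-E): VendorX gets 91, best alternative 72; VendorY gets 54, best alternative 40. No profitable deviation — NE.

(Std-B, Std-D); (Std-C, Std-E)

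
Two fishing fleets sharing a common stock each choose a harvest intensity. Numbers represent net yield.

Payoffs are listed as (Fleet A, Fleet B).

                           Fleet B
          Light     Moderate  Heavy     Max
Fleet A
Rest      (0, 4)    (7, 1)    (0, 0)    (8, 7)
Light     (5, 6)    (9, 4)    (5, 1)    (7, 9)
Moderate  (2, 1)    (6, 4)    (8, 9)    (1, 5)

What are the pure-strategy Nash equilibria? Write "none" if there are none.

(Rest, Max) and (Moderate, Heavy)

Mark each player's best response to every combination of opponents' strategies; a profile where every player is best-responding is a pure Nash equilibrium.
Fleet A against Light: payoffs 0, 5, 2 → best response Light.
Fleet A against Moderate: payoffs 7, 9, 6 → best response Light.
Fleet A against Heavy: payoffs 0, 5, 8 → best response Moderate.
Fleet A against Max: payoffs 8, 7, 1 → best response Rest.
Fleet B against Rest: payoffs 4, 1, 0, 7 → best response Max.
Fleet B against Light: payoffs 6, 4, 1, 9 → best response Max.
Fleet B against Moderate: payoffs 1, 4, 9, 5 → best response Heavy.
Mutual best responses: (Rest, Max); (Moderate, Heavy).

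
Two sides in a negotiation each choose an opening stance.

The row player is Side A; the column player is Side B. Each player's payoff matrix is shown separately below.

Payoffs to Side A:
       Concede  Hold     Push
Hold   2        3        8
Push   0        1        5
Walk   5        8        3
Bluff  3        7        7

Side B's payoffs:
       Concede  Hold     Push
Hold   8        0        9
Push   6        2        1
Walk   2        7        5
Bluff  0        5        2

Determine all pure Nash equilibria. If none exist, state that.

Mark each player's best response to every combination of opponents' strategies; a profile where every player is best-responding is a pure Nash equilibrium.
Side A against Concede: payoffs 2, 0, 5, 3 → best response Walk.
Side A against Hold: payoffs 3, 1, 8, 7 → best response Walk.
Side A against Push: payoffs 8, 5, 3, 7 → best response Hold.
Side B against Hold: payoffs 8, 0, 9 → best response Push.
Side B against Push: payoffs 6, 2, 1 → best response Concede.
Side B against Walk: payoffs 2, 7, 5 → best response Hold.
Side B against Bluff: payoffs 0, 5, 2 → best response Hold.
Mutual best responses: (Hold, Push); (Walk, Hold).

The pure Nash equilibria are (Hold, Push), (Walk, Hold).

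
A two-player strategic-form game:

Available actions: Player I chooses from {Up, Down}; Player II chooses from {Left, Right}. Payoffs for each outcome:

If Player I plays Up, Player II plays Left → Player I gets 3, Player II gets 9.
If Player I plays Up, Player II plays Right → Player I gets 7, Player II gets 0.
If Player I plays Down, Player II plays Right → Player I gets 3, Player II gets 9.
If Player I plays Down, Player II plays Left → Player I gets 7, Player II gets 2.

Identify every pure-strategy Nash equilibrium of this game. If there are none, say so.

none

Mark each player's best response to every combination of opponents' strategies; a profile where every player is best-responding is a pure Nash equilibrium.
Player I against Left: payoffs 3, 7 → best response Down.
Player I against Right: payoffs 7, 3 → best response Up.
Player II against Up: payoffs 9, 0 → best response Left.
Player II against Down: payoffs 2, 9 → best response Right.
No profile is a mutual best response for all players.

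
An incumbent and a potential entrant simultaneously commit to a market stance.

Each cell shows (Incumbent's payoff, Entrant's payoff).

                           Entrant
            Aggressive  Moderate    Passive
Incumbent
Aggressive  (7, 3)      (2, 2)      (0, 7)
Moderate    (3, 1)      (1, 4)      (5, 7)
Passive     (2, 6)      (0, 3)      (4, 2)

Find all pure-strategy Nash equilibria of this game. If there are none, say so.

For each strategy profile, look for a profitable unilateral deviation.
(Aggressive, Aggressive): Entrant can switch to Passive (3 → 7). Not NE.
(Aggressive, Moderate): Entrant can switch to Aggressive (2 → 3). Not NE.
(Aggressive, Passive): Incumbent can switch to Moderate (0 → 5). Not NE.
(Moderate, Aggressive): Incumbent can switch to Aggressive (3 → 7). Not NE.
(Moderate, Moderate): Incumbent can switch to Aggressive (1 → 2). Not NE.
(Moderate, Passive): Incumbent gets 5, best alternative 4; Entrant gets 7, best alternative 4. No profitable deviation — NE.
(Passive, Aggressive): Incumbent can switch to Aggressive (2 → 7). Not NE.
(Passive, Moderate): Incumbent can switch to Aggressive (0 → 2). Not NE.
(Passive, Passive): Incumbent can switch to Moderate (4 → 5). Not NE.

Pure NE: (Moderate, Passive)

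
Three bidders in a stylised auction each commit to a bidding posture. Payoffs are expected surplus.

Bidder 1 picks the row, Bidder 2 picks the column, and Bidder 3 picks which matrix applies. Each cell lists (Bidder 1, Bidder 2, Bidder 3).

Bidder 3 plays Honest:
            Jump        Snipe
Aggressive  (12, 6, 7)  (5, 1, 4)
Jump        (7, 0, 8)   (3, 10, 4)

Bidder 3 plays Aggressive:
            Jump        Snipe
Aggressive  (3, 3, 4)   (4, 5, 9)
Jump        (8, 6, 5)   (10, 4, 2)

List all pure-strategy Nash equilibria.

Pure NE: (Aggressive, Jump, Honest)

Bidder 1 against (Jump, Honest): payoffs 12, 7 → best response Aggressive.
Bidder 1 against (Jump, Aggressive): payoffs 3, 8 → best response Jump.
Bidder 1 against (Snipe, Honest): payoffs 5, 3 → best response Aggressive.
Bidder 1 against (Snipe, Aggressive): payoffs 4, 10 → best response Jump.
Bidder 2 against (Aggressive, Honest): payoffs 6, 1 → best response Jump.
Bidder 2 against (Aggressive, Aggressive): payoffs 3, 5 → best response Snipe.
Bidder 2 against (Jump, Honest): payoffs 0, 10 → best response Snipe.
Bidder 2 against (Jump, Aggressive): payoffs 6, 4 → best response Jump.
Bidder 3 against (Aggressive, Jump): payoffs 7, 4 → best response Honest.
Bidder 3 against (Aggressive, Snipe): payoffs 4, 9 → best response Aggressive.
Bidder 3 against (Jump, Jump): payoffs 8, 5 → best response Honest.
Bidder 3 against (Jump, Snipe): payoffs 4, 2 → best response Honest.
Mutual best responses: (Aggressive, Jump, Honest).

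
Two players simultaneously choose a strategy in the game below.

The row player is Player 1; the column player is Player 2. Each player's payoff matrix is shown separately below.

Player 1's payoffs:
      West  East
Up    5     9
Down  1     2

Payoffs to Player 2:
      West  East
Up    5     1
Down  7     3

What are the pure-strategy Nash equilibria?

(Up, West): Player 1 gets 5, best alternative 1; Player 2 gets 5, best alternative 1. No profitable deviation — NE.
(Up, East): Player 2 can switch to West (1 → 5). Not NE.
(Down, West): Player 1 can switch to Up (1 → 5). Not NE.
(Down, East): Player 1 can switch to Up (2 → 9). Not NE.

The unique pure-strategy Nash equilibrium is (Up, West).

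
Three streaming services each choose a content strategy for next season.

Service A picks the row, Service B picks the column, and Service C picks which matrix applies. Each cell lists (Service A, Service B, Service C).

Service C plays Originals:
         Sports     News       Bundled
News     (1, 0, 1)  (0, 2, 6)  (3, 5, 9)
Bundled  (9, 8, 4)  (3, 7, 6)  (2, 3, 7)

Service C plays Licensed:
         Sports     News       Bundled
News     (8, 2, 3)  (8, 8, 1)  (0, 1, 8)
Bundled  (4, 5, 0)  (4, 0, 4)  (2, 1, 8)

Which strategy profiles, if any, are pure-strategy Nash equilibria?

Pure-strategy Nash equilibria: (News, Bundled, Originals); (Bundled, Sports, Originals)

Service A against (Sports, Originals): payoffs 1, 9 → best response Bundled.
Service A against (Sports, Licensed): payoffs 8, 4 → best response News.
Service A against (News, Originals): payoffs 0, 3 → best response Bundled.
Service A against (News, Licensed): payoffs 8, 4 → best response News.
Service A against (Bundled, Originals): payoffs 3, 2 → best response News.
Service A against (Bundled, Licensed): payoffs 0, 2 → best response Bundled.
Service B against (News, Originals): payoffs 0, 2, 5 → best response Bundled.
Service B against (News, Licensed): payoffs 2, 8, 1 → best response News.
Service B against (Bundled, Originals): payoffs 8, 7, 3 → best response Sports.
Service B against (Bundled, Licensed): payoffs 5, 0, 1 → best response Sports.
Service C against (News, Sports): payoffs 1, 3 → best response Licensed.
Service C against (News, News): payoffs 6, 1 → best response Originals.
Service C against (News, Bundled): payoffs 9, 8 → best response Originals.
Service C against (Bundled, Sports): payoffs 4, 0 → best response Originals.
Service C against (Bundled, News): payoffs 6, 4 → best response Originals.
Service C against (Bundled, Bundled): payoffs 7, 8 → best response Licensed.
Mutual best responses: (News, Bundled, Originals); (Bundled, Sports, Originals).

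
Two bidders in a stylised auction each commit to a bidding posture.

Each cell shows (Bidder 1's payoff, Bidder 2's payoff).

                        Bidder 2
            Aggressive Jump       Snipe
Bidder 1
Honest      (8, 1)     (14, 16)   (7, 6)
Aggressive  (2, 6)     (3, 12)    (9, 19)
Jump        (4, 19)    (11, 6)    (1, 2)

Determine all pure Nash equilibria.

(Honest, Jump), (Aggressive, Snipe)

Bidder 1 against Aggressive: payoffs 8, 2, 4 → best response Honest.
Bidder 1 against Jump: payoffs 14, 3, 11 → best response Honest.
Bidder 1 against Snipe: payoffs 7, 9, 1 → best response Aggressive.
Bidder 2 against Honest: payoffs 1, 16, 6 → best response Jump.
Bidder 2 against Aggressive: payoffs 6, 12, 19 → best response Snipe.
Bidder 2 against Jump: payoffs 19, 6, 2 → best response Aggressive.
Mutual best responses: (Honest, Jump); (Aggressive, Snipe).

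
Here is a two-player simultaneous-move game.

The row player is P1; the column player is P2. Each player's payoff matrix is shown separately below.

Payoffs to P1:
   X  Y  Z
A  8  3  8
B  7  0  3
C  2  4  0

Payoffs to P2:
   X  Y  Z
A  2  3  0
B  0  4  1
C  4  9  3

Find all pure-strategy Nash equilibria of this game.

Check each profile: it is a Nash equilibrium iff no player can strictly gain by switching unilaterally.
(A, X): P2 can switch to Y (2 → 3). Not NE.
(A, Y): P1 can switch to C (3 → 4). Not NE.
(A, Z): P2 can switch to X (0 → 2). Not NE.
(B, X): P1 can switch to A (7 → 8). Not NE.
(B, Y): P1 can switch to A (0 → 3). Not NE.
(B, Z): P1 can switch to A (3 → 8). Not NE.
(C, Y): P1 gets 4, best alternative 3; P2 gets 9, best alternative 4. No profitable deviation — NE.
(The remaining 2 profiles each have a profitable deviation by the same check.)

(C, Y)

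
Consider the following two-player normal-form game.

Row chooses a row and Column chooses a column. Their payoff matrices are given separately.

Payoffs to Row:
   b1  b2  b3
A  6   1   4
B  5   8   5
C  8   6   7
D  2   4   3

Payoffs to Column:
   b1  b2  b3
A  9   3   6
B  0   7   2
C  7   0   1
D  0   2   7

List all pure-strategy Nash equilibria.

Pure-strategy Nash equilibria: (B, b2) and (C, b1)

(A, b1): Row can switch to C (6 → 8). Not NE.
(A, b2): Row can switch to B (1 → 8). Not NE.
(A, b3): Row can switch to B (4 → 5). Not NE.
(B, b1): Row can switch to A (5 → 6). Not NE.
(B, b2): Row gets 8, best alternative 6; Column gets 7, best alternative 2. No profitable deviation — NE.
(B, b3): Row can switch to C (5 → 7). Not NE.
(C, b1): Row gets 8, best alternative 6; Column gets 7, best alternative 1. No profitable deviation — NE.
(C, b2): Row can switch to B (6 → 8). Not NE.
(C, b3): Column can switch to b1 (1 → 7). Not NE.
(D, b1): Row can switch to A (2 → 6). Not NE.
(D, b2): Row can switch to B (4 → 8). Not NE.
(D, b3): Row can switch to A (3 → 4). Not NE.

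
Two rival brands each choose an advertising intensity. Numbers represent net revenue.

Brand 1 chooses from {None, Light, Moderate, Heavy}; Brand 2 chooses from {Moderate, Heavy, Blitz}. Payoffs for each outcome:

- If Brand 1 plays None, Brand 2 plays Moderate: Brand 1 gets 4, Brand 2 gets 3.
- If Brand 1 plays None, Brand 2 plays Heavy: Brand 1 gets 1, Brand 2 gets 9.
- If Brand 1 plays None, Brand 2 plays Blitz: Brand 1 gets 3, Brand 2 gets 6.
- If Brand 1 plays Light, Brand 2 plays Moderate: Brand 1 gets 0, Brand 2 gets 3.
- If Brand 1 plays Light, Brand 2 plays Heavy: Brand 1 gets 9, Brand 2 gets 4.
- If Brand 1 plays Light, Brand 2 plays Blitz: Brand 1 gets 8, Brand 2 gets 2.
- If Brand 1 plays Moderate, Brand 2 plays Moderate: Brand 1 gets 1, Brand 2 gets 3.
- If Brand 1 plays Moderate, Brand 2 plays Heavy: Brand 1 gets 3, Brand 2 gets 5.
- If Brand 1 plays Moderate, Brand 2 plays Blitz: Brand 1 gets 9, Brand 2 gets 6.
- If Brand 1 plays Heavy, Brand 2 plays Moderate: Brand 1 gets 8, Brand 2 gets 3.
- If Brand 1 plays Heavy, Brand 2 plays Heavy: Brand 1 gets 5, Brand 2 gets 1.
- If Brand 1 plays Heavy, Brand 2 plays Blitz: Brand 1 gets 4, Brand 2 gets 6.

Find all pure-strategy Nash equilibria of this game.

Brand 1 against Moderate: payoffs 4, 0, 1, 8 → best response Heavy.
Brand 1 against Heavy: payoffs 1, 9, 3, 5 → best response Light.
Brand 1 against Blitz: payoffs 3, 8, 9, 4 → best response Moderate.
Brand 2 against None: payoffs 3, 9, 6 → best response Heavy.
Brand 2 against Light: payoffs 3, 4, 2 → best response Heavy.
Brand 2 against Moderate: payoffs 3, 5, 6 → best response Blitz.
Brand 2 against Heavy: payoffs 3, 1, 6 → best response Blitz.
Mutual best responses: (Light, Heavy); (Moderate, Blitz).

Pure-strategy Nash equilibria: (Light, Heavy), (Moderate, Blitz)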